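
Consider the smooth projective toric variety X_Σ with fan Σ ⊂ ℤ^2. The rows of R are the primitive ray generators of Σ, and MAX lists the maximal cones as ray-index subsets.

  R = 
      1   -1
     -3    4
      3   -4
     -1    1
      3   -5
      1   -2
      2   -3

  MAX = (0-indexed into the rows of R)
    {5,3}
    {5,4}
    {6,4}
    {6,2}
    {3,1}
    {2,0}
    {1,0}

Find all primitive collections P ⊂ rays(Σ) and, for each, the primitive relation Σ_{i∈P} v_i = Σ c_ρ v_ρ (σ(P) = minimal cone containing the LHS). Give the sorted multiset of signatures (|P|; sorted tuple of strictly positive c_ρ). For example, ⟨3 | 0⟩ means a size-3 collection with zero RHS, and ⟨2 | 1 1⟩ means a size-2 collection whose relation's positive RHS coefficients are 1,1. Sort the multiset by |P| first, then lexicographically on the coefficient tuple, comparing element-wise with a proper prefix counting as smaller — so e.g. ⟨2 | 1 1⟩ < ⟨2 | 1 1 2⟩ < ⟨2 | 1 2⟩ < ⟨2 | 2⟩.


|primitive collections| = 14. Relations:

  • {0,3}:  v_{0} + v_{3} = 0 ; sig = ⟨2 | 0⟩
  • {1,2}:  v_{1} + v_{2} = 0 ; sig = ⟨2 | 0⟩
  • {0,5}:  v_{0} + v_{5} = v_{6} ; sig = ⟨2 | 1⟩
  • {0,6}:  v_{0} + v_{6} = v_{2} ; sig = ⟨2 | 1⟩
  • {1,6}:  v_{1} + v_{6} = v_{3} ; sig = ⟨2 | 1⟩
  • {2,3}:  v_{2} + v_{3} = v_{6} ; sig = ⟨2 | 1⟩
  • {3,6}:  v_{3} + v_{6} = v_{5} ; sig = ⟨2 | 1⟩
  • {5,6}:  v_{5} + v_{6} = v_{4} ; sig = ⟨2 | 1⟩
  • {1,4}:  v_{1} + v_{4} = v_{3} + v_{5} ; sig = ⟨2 | 1 1⟩
  • {0,4}:  v_{0} + v_{4} = 2·v_{6} ; sig = ⟨2 | 2⟩
  • {1,5}:  v_{1} + v_{5} = 2·v_{3} ; sig = ⟨2 | 2⟩
  • {2,5}:  v_{2} + v_{5} = 2·v_{6} ; sig = ⟨2 | 2⟩
  • {3,4}:  v_{3} + v_{4} = 2·v_{5} ; sig = ⟨2 | 2⟩
  • {2,4}:  v_{2} + v_{4} = 3·v_{6} ; sig = ⟨2 | 3⟩

Sorted signature multiset PRS(X):
    ⟨2 | 0⟩
    ⟨2 | 0⟩
    ⟨2 | 1⟩
    ⟨2 | 1⟩
    ⟨2 | 1⟩
    ⟨2 | 1⟩
    ⟨2 | 1⟩
    ⟨2 | 1⟩
    ⟨2 | 1 1⟩
    ⟨2 | 2⟩
    ⟨2 | 2⟩
    ⟨2 | 2⟩
    ⟨2 | 2⟩
    ⟨2 | 3⟩


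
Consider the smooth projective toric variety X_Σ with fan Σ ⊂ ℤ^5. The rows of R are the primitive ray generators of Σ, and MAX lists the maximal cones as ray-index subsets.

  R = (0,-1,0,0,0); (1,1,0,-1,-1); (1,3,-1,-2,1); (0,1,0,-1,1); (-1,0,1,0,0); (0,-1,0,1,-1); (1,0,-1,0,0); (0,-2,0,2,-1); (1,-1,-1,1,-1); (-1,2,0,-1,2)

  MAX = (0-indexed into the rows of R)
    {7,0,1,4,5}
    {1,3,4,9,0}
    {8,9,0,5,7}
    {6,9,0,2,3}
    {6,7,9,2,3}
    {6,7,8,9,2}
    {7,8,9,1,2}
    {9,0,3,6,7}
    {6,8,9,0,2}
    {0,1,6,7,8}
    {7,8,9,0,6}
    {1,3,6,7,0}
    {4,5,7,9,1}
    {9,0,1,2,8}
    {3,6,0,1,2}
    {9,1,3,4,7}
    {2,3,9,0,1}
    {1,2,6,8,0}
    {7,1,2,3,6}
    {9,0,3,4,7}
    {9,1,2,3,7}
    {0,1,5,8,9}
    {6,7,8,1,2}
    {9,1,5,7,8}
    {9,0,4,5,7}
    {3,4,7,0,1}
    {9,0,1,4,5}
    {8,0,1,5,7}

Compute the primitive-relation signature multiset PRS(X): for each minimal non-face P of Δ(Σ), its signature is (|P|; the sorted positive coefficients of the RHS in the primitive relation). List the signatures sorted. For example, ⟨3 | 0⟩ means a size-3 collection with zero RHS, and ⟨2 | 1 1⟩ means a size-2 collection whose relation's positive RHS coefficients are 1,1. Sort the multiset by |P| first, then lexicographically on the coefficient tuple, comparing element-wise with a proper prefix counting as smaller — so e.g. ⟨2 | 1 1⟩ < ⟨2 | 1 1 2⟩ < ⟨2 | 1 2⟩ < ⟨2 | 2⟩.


Primitive collections (10):

  P = {3,5}:  v_{3} + v_{5} = 0  ⟹  sig = ⟨2 | 0⟩
  P = {4,6}:  v_{4} + v_{6} = 0  ⟹  sig = ⟨2 | 0⟩
  P = {3,8}:  v_{3} + v_{8} = v_{6}  ⟹  sig = ⟨2 | 1⟩
  P = {4,8}:  v_{4} + v_{8} = v_{5}  ⟹  sig = ⟨2 | 1⟩
  P = {5,6}:  v_{5} + v_{6} = v_{8}  ⟹  sig = ⟨2 | 1⟩
  P = {2,4}:  v_{2} + v_{4} = v_{1} + v_{9}  ⟹  sig = ⟨2 | 1 1⟩
  P = {2,5}:  v_{2} + v_{5} = v_{1} + v_{8} + v_{9}  ⟹  sig = ⟨2 | 1 1 1⟩
  P = {0,2,7}:  v_{0} + v_{2} + v_{7} = v_{6}  ⟹  sig = ⟨3 | 1⟩
  P = {1,6,9}:  v_{1} + v_{6} + v_{9} = v_{2}  ⟹  sig = ⟨3 | 1⟩
  P = {0,1,7,9}:  v_{0} + v_{1} + v_{7} + v_{9} = 0  ⟹  sig = ⟨4 | 0⟩

Hence PRS(X_Σ) =
    ⟨2 | 0⟩
    ⟨2 | 0⟩
    ⟨2 | 1⟩
    ⟨2 | 1⟩
    ⟨2 | 1⟩
    ⟨2 | 1 1⟩
    ⟨2 | 1 1 1⟩
    ⟨3 | 1⟩
    ⟨3 | 1⟩
    ⟨4 | 0⟩


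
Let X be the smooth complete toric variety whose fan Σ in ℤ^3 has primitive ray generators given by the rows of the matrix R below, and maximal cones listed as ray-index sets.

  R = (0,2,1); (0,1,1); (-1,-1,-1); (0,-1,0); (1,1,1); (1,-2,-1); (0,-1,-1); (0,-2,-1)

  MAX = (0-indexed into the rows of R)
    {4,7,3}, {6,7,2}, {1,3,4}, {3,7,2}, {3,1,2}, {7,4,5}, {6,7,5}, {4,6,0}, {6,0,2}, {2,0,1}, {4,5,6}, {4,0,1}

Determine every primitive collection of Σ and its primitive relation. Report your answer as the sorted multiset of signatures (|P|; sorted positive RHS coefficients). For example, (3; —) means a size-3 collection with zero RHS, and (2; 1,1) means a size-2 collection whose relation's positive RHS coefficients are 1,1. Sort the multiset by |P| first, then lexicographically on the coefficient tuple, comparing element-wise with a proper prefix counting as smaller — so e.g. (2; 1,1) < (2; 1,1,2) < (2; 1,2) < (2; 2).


11 collections generate NE(X_Σ); each relation:

  • {0,7}:  v_{0} + v_{7} = 0  ⟹  sig = (2; —)
  • {1,6}:  v_{1} + v_{6} = 0  ⟹  sig = (2; —)
  • {2,4}:  v_{2} + v_{4} = 0  ⟹  sig = (2; —)
  • {0,3}:  v_{0} + v_{3} = v_{1}  ⟹  sig = (2; 1)
  • {1,7}:  v_{1} + v_{7} = v_{3}  ⟹  sig = (2; 1)
  • {3,6}:  v_{3} + v_{6} = v_{7}  ⟹  sig = (2; 1)
  • {0,5}:  v_{0} + v_{5} = v_{4} + v_{6}  ⟹  sig = (2; 1,1)
  • {1,5}:  v_{1} + v_{5} = v_{4} + v_{7}  ⟹  sig = (2; 1,1)
  • {2,5}:  v_{2} + v_{5} = v_{6} + v_{7}  ⟹  sig = (2; 1,1)
  • {3,5}:  v_{3} + v_{5} = v_{4} + 2·v_{7}  ⟹  sig = (2; 1,2)
  • {4,6,7}:  v_{4} + v_{6} + v_{7} = v_{5}  ⟹  sig = (3; 1)

Signatures (|P|; sorted positive RHS coefficients), sorted:
[(2; —), (2; —), (2; —), (2; 1), (2; 1), (2; 1), (2; 1,1), (2; 1,1), (2; 1,1), (2; 1,2), (3; 1)]


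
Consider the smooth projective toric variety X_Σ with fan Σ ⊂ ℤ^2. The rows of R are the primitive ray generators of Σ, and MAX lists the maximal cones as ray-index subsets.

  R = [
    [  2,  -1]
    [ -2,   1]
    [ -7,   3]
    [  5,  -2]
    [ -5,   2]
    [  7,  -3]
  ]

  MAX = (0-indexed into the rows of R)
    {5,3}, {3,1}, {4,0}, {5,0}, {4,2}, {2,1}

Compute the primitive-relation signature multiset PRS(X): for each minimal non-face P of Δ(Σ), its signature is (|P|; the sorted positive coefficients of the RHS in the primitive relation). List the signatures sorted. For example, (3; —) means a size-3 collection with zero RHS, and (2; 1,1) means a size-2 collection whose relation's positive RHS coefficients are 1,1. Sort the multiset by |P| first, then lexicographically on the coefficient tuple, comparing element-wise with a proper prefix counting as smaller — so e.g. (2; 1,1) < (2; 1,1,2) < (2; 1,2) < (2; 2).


9 minimal non-faces of Δ(Σ) (on 6 rays):

  P = {0,1}:  v_{0} + v_{1} = 0  ⟹  sig = (2; —)
  P = {2,5}:  v_{2} + v_{5} = 0  ⟹  sig = (2; —)
  P = {3,4}:  v_{3} + v_{4} = 0  ⟹  sig = (2; —)
  P = {0,2}:  v_{0} + v_{2} = v_{4}  ⟹  sig = (2; 1)
  P = {0,3}:  v_{0} + v_{3} = v_{5}  ⟹  sig = (2; 1)
  P = {1,4}:  v_{1} + v_{4} = v_{2}  ⟹  sig = (2; 1)
  P = {1,5}:  v_{1} + v_{5} = v_{3}  ⟹  sig = (2; 1)
  P = {2,3}:  v_{2} + v_{3} = v_{1}  ⟹  sig = (2; 1)
  P = {4,5}:  v_{4} + v_{5} = v_{0}  ⟹  sig = (2; 1)

Sorted signature multiset PRS(X):
    (2; —)
    (2; —)
    (2; —)
    (2; 1)
    (2; 1)
    (2; 1)
    (2; 1)
    (2; 1)
    (2; 1)


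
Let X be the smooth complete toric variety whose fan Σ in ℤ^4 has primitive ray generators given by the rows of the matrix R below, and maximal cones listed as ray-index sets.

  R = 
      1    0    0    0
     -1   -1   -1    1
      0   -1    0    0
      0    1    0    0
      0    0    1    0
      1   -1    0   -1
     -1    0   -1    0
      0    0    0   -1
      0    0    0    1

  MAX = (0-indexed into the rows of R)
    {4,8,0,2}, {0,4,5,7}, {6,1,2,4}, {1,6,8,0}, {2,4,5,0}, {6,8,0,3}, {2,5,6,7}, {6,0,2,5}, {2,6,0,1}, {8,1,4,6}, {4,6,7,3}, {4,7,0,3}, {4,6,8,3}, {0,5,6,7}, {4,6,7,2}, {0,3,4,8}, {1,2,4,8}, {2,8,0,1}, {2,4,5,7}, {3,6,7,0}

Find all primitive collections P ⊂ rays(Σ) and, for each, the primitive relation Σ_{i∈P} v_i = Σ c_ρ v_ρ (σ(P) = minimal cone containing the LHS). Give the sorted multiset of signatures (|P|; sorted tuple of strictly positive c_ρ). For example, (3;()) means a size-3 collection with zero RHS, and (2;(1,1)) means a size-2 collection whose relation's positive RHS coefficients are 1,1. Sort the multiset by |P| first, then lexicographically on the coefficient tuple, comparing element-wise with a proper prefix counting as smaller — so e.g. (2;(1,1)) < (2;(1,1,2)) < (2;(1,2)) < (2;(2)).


Σ has 12 primitive collections:

  P={2,3}:  v_{2} + v_{3} = 0  so sig = (2;())
  P={7,8}:  v_{7} + v_{8} = 0  so sig = (2;())
  P={1,3}:  v_{1} + v_{3} = v_{6} + v_{8}  so sig = (2;(1,1))
  P={1,7}:  v_{1} + v_{7} = v_{2} + v_{6}  so sig = (2;(1,1))
  P={3,5}:  v_{3} + v_{5} = v_{0} + v_{7}  so sig = (2;(1,1))
  P={5,8}:  v_{5} + v_{8} = v_{0} + v_{2}  so sig = (2;(1,1))
  P={1,5}:  v_{1} + v_{5} = v_{0} + 2·v_{2} + v_{6}  so sig = (2;(1,1,2))
  P={0,4,6}:  v_{0} + v_{4} + v_{6} = 0  so sig = (3;())
  P={0,2,7}:  v_{0} + v_{2} + v_{7} = v_{5}  so sig = (3;(1))
  P={2,6,8}:  v_{2} + v_{6} + v_{8} = v_{1}  so sig = (3;(1))
  P={0,1,4}:  v_{0} + v_{1} + v_{4} = v_{2} + v_{8}  so sig = (3;(1,1))
  P={4,5,6}:  v_{4} + v_{5} + v_{6} = v_{2} + v_{7}  so sig = (3;(1,1))

so the primitive-relation signature multiset is
    |P|=2: 7 collections, coeffs (), (), (1,1), (1,1), (1,1), (1,1), (1,1,2)
    |P|=3: 5 collections, coeffs (), (1), (1), (1,1), (1,1)


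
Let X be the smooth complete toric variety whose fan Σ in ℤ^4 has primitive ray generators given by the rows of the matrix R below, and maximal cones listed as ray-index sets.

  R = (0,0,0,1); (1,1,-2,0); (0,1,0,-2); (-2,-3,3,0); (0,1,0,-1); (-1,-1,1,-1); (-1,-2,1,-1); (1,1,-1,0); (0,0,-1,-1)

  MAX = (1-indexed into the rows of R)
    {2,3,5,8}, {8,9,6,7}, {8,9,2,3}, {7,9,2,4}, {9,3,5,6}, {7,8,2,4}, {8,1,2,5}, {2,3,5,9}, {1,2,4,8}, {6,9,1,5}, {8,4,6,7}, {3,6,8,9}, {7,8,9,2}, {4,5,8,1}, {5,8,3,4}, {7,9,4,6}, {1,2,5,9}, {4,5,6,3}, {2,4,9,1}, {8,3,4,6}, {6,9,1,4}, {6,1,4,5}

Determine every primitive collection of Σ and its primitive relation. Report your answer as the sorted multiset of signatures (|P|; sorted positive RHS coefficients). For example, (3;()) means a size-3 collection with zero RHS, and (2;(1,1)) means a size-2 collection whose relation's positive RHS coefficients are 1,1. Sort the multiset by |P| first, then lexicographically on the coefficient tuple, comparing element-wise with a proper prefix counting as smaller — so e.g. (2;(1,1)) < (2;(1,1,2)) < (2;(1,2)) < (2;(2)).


14 minimal non-faces of Δ(Σ) (on 9 rays):

  P={1,3}:  v_{1} + v_{3} = v_{5}  ⟹  sig = (2;(1))
  P={2,6}:  v_{2} + v_{6} = v_{9}  ⟹  sig = (2;(1))
  P={1,7}:  v_{1} + v_{7} = v_{2} + v_{4}  ⟹  sig = (2;(1,1))
  P={5,7}:  v_{5} + v_{7} = 2·v_{6} + v_{8}  ⟹  sig = (2;(1,2))
  P={3,7}:  v_{3} + v_{7} = 3·v_{6} + 2·v_{8}  ⟹  sig = (2;(2,3))
  P={1,6,8}:  v_{1} + v_{6} + v_{8} = 0  ⟹  sig = (3;())
  P={1,8,9}:  v_{1} + v_{8} + v_{9} = v_{2}  ⟹  sig = (3;(1))
  P={2,4,5}:  v_{2} + v_{4} + v_{5} = v_{6}  ⟹  sig = (3;(1))
  P={4,8,9}:  v_{4} + v_{8} + v_{9} = v_{7}  ⟹  sig = (3;(1))
  P={5,6,8}:  v_{5} + v_{6} + v_{8} = v_{3}  ⟹  sig = (3;(1))
  P={5,8,9}:  v_{5} + v_{8} + v_{9} = v_{2} + v_{3}  ⟹  sig = (3;(1,1))
  P={2,3,4}:  v_{2} + v_{3} + v_{4} = 2·v_{6} + v_{8}  ⟹  sig = (3;(1,2))
  P={3,4,9}:  v_{3} + v_{4} + v_{9} = 3·v_{6} + v_{8}  ⟹  sig = (3;(1,3))
  P={4,5,9}:  v_{4} + v_{5} + v_{9} = 2·v_{6}  ⟹  sig = (3;(2))

Sorted signature multiset PRS(X):
[(2;(1)), (2;(1)), (2;(1,1)), (2;(1,2)), (2;(2,3)), (3;()), (3;(1)), (3;(1)), (3;(1)), (3;(1)), (3;(1,1)), (3;(1,2)), (3;(1,3)), (3;(2))]


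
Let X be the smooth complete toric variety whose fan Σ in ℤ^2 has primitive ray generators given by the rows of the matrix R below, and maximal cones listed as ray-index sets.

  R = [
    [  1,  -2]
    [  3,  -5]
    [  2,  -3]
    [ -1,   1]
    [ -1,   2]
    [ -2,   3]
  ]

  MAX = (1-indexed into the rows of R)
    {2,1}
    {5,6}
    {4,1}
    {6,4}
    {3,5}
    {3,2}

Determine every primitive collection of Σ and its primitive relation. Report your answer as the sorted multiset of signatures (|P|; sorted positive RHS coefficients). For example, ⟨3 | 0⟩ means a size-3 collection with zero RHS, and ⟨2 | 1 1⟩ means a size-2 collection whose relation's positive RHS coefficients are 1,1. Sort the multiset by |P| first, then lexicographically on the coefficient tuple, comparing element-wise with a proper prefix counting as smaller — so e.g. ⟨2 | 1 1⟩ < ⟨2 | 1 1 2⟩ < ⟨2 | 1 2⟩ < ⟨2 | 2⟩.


9 minimal non-faces of Δ(Σ) (on 6 rays):

  P={1,5}:  v_{1} + v_{5} = 0  ⟹  sig = ⟨2 | 0⟩
  P={3,6}:  v_{3} + v_{6} = 0  ⟹  sig = ⟨2 | 0⟩
  P={1,3}:  v_{1} + v_{3} = v_{2}  ⟹  sig = ⟨2 | 1⟩
  P={1,6}:  v_{1} + v_{6} = v_{4}  ⟹  sig = ⟨2 | 1⟩
  P={2,5}:  v_{2} + v_{5} = v_{3}  ⟹  sig = ⟨2 | 1⟩
  P={2,6}:  v_{2} + v_{6} = v_{1}  ⟹  sig = ⟨2 | 1⟩
  P={3,4}:  v_{3} + v_{4} = v_{1}  ⟹  sig = ⟨2 | 1⟩
  P={4,5}:  v_{4} + v_{5} = v_{6}  ⟹  sig = ⟨2 | 1⟩
  P={2,4}:  v_{2} + v_{4} = 2·v_{1}  ⟹  sig = ⟨2 | 2⟩

Sorted signature multiset PRS(X):
[⟨2 | 0⟩, ⟨2 | 0⟩, ⟨2 | 1⟩, ⟨2 | 1⟩, ⟨2 | 1⟩, ⟨2 | 1⟩, ⟨2 | 1⟩, ⟨2 | 1⟩, ⟨2 | 2⟩]


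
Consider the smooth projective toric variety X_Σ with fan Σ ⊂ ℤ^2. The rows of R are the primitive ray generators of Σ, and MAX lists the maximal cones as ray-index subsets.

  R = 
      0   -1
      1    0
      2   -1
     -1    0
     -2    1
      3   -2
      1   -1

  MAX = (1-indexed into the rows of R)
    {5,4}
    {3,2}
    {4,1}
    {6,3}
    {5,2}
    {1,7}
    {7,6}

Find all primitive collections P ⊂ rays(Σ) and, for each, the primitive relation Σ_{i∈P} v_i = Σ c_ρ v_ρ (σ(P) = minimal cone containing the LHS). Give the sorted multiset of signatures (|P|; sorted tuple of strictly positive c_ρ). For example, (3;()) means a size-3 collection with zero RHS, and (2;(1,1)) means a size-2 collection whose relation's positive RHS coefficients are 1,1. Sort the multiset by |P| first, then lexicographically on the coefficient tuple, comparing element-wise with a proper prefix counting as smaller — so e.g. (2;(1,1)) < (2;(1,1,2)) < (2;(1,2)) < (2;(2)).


The 14 primitive collections of Σ (r=7, n=2):

  P = {2,4}:  v_{2} + v_{4} = 0 ; sig = (2;())
  P = {3,5}:  v_{3} + v_{5} = 0 ; sig = (2;())
  P = {1,2}:  v_{1} + v_{2} = v_{7} ; sig = (2;(1))
  P = {2,7}:  v_{2} + v_{7} = v_{3} ; sig = (2;(1))
  P = {3,4}:  v_{3} + v_{4} = v_{7} ; sig = (2;(1))
  P = {3,7}:  v_{3} + v_{7} = v_{6} ; sig = (2;(1))
  P = {4,7}:  v_{4} + v_{7} = v_{1} ; sig = (2;(1))
  P = {5,6}:  v_{5} + v_{6} = v_{7} ; sig = (2;(1))
  P = {5,7}:  v_{5} + v_{7} = v_{4} ; sig = (2;(1))
  P = {1,3}:  v_{1} + v_{3} = 2·v_{7} ; sig = (2;(2))
  P = {1,5}:  v_{1} + v_{5} = 2·v_{4} ; sig = (2;(2))
  P = {2,6}:  v_{2} + v_{6} = 2·v_{3} ; sig = (2;(2))
  P = {4,6}:  v_{4} + v_{6} = 2·v_{7} ; sig = (2;(2))
  P = {1,6}:  v_{1} + v_{6} = 3·v_{7} ; sig = (2;(3))

Sorted signature multiset PRS(X):
    |P|=2: 14 collections, coeffs (), (), (1), (1), (1), (1), (1), (1), (1), (2), (2), (2), (2), (3)


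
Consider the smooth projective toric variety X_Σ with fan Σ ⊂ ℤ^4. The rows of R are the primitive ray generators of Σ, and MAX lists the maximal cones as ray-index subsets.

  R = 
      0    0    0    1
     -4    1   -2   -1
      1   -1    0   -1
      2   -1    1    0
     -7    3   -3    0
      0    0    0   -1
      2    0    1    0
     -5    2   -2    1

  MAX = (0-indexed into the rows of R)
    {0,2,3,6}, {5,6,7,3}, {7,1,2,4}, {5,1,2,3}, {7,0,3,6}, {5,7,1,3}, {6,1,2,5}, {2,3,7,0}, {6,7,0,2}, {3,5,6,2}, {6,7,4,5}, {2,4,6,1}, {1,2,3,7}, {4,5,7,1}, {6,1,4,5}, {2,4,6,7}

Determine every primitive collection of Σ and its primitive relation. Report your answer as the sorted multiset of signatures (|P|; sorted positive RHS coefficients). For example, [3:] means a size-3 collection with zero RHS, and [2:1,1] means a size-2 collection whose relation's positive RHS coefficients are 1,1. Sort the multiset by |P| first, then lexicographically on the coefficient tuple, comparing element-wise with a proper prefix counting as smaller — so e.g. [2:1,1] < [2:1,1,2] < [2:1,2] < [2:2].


Primitive collections (9):

  P={0,5}:  v_{0} + v_{5} = 0  →  sig = [2:]
  P={0,1}:  v_{0} + v_{1} = v_{2} + v_{7}  →  sig = [2:1,1]
  P={3,4}:  v_{3} + v_{4} = v_{5} + v_{7}  →  sig = [2:1,1]
  P={0,4}:  v_{0} + v_{4} = v_{2} + v_{6} + 2·v_{7}  →  sig = [2:1,1,2]
  P={1,3,6}:  v_{1} + v_{3} + v_{6} = v_{5}  →  sig = [3:1]
  P={1,6,7}:  v_{1} + v_{6} + v_{7} = v_{4}  →  sig = [3:1]
  P={2,5,7}:  v_{2} + v_{5} + v_{7} = v_{1}  →  sig = [3:1]
  P={2,4,5}:  v_{2} + v_{4} + v_{5} = 2·v_{1} + v_{6}  →  sig = [3:1,2]
  P={2,3,6,7}:  v_{2} + v_{3} + v_{6} + v_{7} = 0  →  sig = [4:]

so the primitive-relation signature multiset is
[[2:], [2:1,1], [2:1,1], [2:1,1,2], [3:1], [3:1], [3:1], [3:1,2], [4:]]


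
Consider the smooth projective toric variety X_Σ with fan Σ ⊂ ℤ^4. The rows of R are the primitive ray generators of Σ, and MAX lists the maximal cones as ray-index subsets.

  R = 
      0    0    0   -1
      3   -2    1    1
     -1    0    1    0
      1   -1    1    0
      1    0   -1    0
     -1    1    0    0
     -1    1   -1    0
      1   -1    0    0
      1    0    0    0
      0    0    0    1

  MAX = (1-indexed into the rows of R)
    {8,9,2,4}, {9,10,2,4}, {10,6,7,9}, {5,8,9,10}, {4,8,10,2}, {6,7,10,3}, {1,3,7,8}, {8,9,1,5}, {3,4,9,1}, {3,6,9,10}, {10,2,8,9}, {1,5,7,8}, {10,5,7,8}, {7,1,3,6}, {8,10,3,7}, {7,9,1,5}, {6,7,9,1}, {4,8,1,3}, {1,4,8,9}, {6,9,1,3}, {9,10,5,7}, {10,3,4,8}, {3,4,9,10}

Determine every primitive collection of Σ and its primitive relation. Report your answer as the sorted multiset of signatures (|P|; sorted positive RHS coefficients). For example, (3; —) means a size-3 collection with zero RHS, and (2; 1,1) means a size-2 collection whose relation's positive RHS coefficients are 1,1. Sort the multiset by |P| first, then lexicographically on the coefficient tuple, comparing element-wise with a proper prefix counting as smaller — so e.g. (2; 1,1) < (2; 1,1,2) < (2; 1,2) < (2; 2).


The 16 primitive collections of Σ (r=10, n=4):

  P={1,10}:  v_{1} + v_{10} = 0  ⟹  sig = (2; —)
  P={3,5}:  v_{3} + v_{5} = 0  ⟹  sig = (2; —)
  P={4,7}:  v_{4} + v_{7} = 0  ⟹  sig = (2; —)
  P={6,8}:  v_{6} + v_{8} = 0  ⟹  sig = (2; —)
  P={4,5}:  v_{4} + v_{5} = v_{8} + v_{9}  ⟹  sig = (2; 1,1)
  P={4,6}:  v_{4} + v_{6} = v_{3} + v_{9}  ⟹  sig = (2; 1,1)
  P={5,6}:  v_{5} + v_{6} = v_{7} + v_{9}  ⟹  sig = (2; 1,1)
  P={1,2}:  v_{1} + v_{2} = v_{4} + v_{8} + v_{9}  ⟹  sig = (2; 1,1,1)
  P={2,6}:  v_{2} + v_{6} = v_{4} + v_{9} + v_{10}  ⟹  sig = (2; 1,1,1)
  P={2,7}:  v_{2} + v_{7} = v_{8} + v_{9} + v_{10}  ⟹  sig = (2; 1,1,1)
  P={2,3}:  v_{2} + v_{3} = 2·v_{4} + v_{10}  ⟹  sig = (2; 1,2)
  P={2,5}:  v_{2} + v_{5} = 2·v_{8} + 2·v_{9} + v_{10}  ⟹  sig = (2; 1,2,2)
  P={3,7,9}:  v_{3} + v_{7} + v_{9} = v_{6}  ⟹  sig = (3; 1)
  P={3,8,9}:  v_{3} + v_{8} + v_{9} = v_{4}  ⟹  sig = (3; 1)
  P={7,8,9}:  v_{7} + v_{8} + v_{9} = v_{5}  ⟹  sig = (3; 1)
  P={4,8,9,10}:  v_{4} + v_{8} + v_{9} + v_{10} = v_{2}  ⟹  sig = (4; 1)

Sorted signature multiset PRS(X):
    |P|=2: 12 collections, coeffs (), (), (), (), (1,1), (1,1), (1,1), (1,1,1), (1,1,1), (1,1,1), (1,2), (1,2,2)
    |P|=3: 3 collections, coeffs (1), (1), (1)
    |P|=4: 1 collection, coeffs (1)


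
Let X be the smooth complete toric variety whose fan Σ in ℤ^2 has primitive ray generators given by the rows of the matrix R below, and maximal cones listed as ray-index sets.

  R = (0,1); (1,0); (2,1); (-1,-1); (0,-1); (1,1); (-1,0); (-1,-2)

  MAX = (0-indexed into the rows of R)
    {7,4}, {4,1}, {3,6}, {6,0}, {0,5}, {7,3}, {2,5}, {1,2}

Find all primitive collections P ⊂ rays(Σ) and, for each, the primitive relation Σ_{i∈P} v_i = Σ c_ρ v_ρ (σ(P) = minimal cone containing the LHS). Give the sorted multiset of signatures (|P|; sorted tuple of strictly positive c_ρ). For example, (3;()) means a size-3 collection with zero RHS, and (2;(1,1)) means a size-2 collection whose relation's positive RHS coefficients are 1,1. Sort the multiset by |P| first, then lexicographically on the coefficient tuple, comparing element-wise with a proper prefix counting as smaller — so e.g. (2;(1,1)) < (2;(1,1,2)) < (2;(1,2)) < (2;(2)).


20 minimal non-faces of Δ(Σ) (on 8 rays):

  P = {0,4}:  v_{0} + v_{4} = 0  →  sig = (2;())
  P = {1,6}:  v_{1} + v_{6} = 0  →  sig = (2;())
  P = {3,5}:  v_{3} + v_{5} = 0  →  sig = (2;())
  P = {0,1}:  v_{0} + v_{1} = v_{5}  →  sig = (2;(1))
  P = {0,3}:  v_{0} + v_{3} = v_{6}  →  sig = (2;(1))
  P = {0,7}:  v_{0} + v_{7} = v_{3}  →  sig = (2;(1))
  P = {1,3}:  v_{1} + v_{3} = v_{4}  →  sig = (2;(1))
  P = {1,5}:  v_{1} + v_{5} = v_{2}  →  sig = (2;(1))
  P = {2,3}:  v_{2} + v_{3} = v_{1}  →  sig = (2;(1))
  P = {2,6}:  v_{2} + v_{6} = v_{5}  →  sig = (2;(1))
  P = {3,4}:  v_{3} + v_{4} = v_{7}  →  sig = (2;(1))
  P = {4,5}:  v_{4} + v_{5} = v_{1}  →  sig = (2;(1))
  P = {4,6}:  v_{4} + v_{6} = v_{3}  →  sig = (2;(1))
  P = {5,6}:  v_{5} + v_{6} = v_{0}  →  sig = (2;(1))
  P = {5,7}:  v_{5} + v_{7} = v_{4}  →  sig = (2;(1))
  P = {2,7}:  v_{2} + v_{7} = v_{1} + v_{4}  →  sig = (2;(1,1))
  P = {0,2}:  v_{0} + v_{2} = 2·v_{5}  →  sig = (2;(2))
  P = {1,7}:  v_{1} + v_{7} = 2·v_{4}  →  sig = (2;(2))
  P = {2,4}:  v_{2} + v_{4} = 2·v_{1}  →  sig = (2;(2))
  P = {6,7}:  v_{6} + v_{7} = 2·v_{3}  →  sig = (2;(2))

Hence PRS(X_Σ) =
    (2;())
    (2;())
    (2;())
    (2;(1))
    (2;(1))
    (2;(1))
    (2;(1))
    (2;(1))
    (2;(1))
    (2;(1))
    (2;(1))
    (2;(1))
    (2;(1))
    (2;(1))
    (2;(1))
    (2;(1,1))
    (2;(2))
    (2;(2))
    (2;(2))
    (2;(2))


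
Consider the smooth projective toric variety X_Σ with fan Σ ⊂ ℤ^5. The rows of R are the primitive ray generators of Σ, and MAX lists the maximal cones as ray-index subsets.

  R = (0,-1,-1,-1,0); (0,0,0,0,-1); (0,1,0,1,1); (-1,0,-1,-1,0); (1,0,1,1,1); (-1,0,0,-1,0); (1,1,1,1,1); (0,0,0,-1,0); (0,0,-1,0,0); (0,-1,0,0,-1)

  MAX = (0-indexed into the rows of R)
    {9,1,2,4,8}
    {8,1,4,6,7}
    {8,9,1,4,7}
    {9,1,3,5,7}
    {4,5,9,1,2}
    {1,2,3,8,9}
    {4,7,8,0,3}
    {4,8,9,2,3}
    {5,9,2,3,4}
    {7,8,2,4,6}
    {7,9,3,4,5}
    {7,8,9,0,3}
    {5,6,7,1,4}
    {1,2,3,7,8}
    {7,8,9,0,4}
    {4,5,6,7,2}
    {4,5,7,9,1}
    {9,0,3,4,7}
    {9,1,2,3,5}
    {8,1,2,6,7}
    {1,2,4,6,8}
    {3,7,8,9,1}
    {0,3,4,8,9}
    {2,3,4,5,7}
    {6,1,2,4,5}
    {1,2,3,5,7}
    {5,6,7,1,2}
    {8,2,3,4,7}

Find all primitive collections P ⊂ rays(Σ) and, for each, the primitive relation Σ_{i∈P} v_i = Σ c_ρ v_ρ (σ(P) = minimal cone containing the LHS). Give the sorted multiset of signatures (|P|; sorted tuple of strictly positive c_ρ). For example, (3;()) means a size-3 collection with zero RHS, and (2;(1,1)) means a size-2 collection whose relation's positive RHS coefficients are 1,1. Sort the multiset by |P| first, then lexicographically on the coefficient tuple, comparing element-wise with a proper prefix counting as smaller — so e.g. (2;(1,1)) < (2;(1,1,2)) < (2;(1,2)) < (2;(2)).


Σ has 11 primitive collections:

  • {5,8}:  v_{5} + v_{8} = v_{3} — sig = (2;(1))
  • {3,6}:  v_{3} + v_{6} = v_{2} + v_{7} — sig = (2;(1,1))
  • {6,9}:  v_{6} + v_{9} = v_{1} + v_{4} — sig = (2;(1,1))
  • {0,1}:  v_{0} + v_{1} = v_{7} + v_{8} + v_{9} — sig = (2;(1,1,1))
  • {0,2}:  v_{0} + v_{2} = v_{3} + v_{4} + v_{8} — sig = (2;(1,1,1))
  • {0,6}:  v_{0} + v_{6} = v_{4} + v_{7} + v_{8} — sig = (2;(1,1,1))
  • {0,5}:  v_{0} + v_{5} = 2·v_{3} + v_{4} + v_{7} + v_{9} — sig = (2;(1,1,1,2))
  • {1,3,4}:  v_{1} + v_{3} + v_{4} = 0 — sig = (3;())
  • {2,7,9}:  v_{2} + v_{7} + v_{9} = 0 — sig = (3;())
  • {1,2,4,7}:  v_{1} + v_{2} + v_{4} + v_{7} = v_{6} — sig = (4;(1))
  • {3,4,7,8,9}:  v_{3} + v_{4} + v_{7} + v_{8} + v_{9} = v_{0} — sig = (5;(1))

so the primitive-relation signature multiset is
    (2;(1))
    (2;(1,1))
    (2;(1,1))
    (2;(1,1,1))
    (2;(1,1,1))
    (2;(1,1,1))
    (2;(1,1,1,2))
    (3;())
    (3;())
    (4;(1))
    (5;(1))


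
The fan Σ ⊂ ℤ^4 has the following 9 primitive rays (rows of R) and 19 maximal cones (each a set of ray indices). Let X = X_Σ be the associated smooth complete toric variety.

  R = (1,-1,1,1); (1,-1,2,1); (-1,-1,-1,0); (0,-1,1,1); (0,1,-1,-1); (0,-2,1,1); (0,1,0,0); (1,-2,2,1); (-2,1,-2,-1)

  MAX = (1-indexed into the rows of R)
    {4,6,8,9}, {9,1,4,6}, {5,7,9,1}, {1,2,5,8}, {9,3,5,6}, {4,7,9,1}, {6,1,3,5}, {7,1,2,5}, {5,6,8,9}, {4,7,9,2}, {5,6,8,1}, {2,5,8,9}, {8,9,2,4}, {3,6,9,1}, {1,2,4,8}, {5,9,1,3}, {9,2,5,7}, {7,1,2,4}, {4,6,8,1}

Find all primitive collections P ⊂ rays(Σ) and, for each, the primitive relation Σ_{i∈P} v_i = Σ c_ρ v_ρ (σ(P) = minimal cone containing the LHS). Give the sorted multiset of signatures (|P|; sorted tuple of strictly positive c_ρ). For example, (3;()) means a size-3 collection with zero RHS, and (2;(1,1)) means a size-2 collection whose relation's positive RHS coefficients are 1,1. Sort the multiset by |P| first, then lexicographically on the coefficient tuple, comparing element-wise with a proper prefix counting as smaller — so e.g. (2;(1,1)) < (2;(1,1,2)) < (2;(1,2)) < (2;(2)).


|primitive collections| = 11. Relations:

  P={4,5}:  v_{4} + v_{5} = 0 — sig = (2;())
  P={2,3}:  v_{2} + v_{3} = v_{6} — sig = (2;(1))
  P={6,7}:  v_{6} + v_{7} = v_{4} — sig = (2;(1))
  P={7,8}:  v_{7} + v_{8} = v_{2} — sig = (2;(1))
  P={2,6}:  v_{2} + v_{6} = v_{4} + v_{8} — sig = (2;(1,1))
  P={3,7}:  v_{3} + v_{7} = v_{1} + v_{9} — sig = (2;(1,1))
  P={3,4}:  v_{3} + v_{4} = v_{1} + v_{6} + v_{9} — sig = (2;(1,1,1))
  P={3,8}:  v_{3} + v_{8} = v_{5} + 2·v_{6} — sig = (2;(1,2))
  P={1,2,9}:  v_{1} + v_{2} + v_{9} = v_{4} — sig = (3;(1))
  P={1,8,9}:  v_{1} + v_{8} + v_{9} = v_{6} — sig = (3;(1))
  P={1,5,6,9}:  v_{1} + v_{5} + v_{6} + v_{9} = v_{3} — sig = (4;(1))

Sorted signature multiset PRS(X):
{ (2;()),  (2;(1)) ×3,  (2;(1,1)) ×2,  (2;(1,1,1)),  (2;(1,2)),  (3;(1)) ×2,  (4;(1)) }


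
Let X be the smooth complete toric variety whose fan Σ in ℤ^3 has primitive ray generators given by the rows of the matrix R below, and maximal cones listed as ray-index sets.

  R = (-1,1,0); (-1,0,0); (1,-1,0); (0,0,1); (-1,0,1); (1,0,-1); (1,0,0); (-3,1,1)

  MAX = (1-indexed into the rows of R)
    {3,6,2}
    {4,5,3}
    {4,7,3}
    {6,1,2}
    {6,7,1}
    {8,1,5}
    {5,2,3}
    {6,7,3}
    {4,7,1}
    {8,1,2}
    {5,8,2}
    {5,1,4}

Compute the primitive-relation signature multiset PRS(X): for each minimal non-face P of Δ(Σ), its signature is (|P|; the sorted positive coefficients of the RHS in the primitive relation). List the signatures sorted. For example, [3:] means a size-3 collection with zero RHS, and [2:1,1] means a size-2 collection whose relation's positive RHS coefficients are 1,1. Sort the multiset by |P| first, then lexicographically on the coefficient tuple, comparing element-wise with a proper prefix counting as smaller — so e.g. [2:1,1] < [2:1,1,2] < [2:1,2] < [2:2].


11 collections generate NE(X_Σ); each relation:

  {1,3}:  v_{1} + v_{3} = 0 ; sig = [2:]
  {2,7}:  v_{2} + v_{7} = 0 ; sig = [2:]
  {5,6}:  v_{5} + v_{6} = 0 ; sig = [2:]
  {2,4}:  v_{2} + v_{4} = v_{5} ; sig = [2:1]
  {4,6}:  v_{4} + v_{6} = v_{7} ; sig = [2:1]
  {5,7}:  v_{5} + v_{7} = v_{4} ; sig = [2:1]
  {3,8}:  v_{3} + v_{8} = v_{2} + v_{5} ; sig = [2:1,1]
  {6,8}:  v_{6} + v_{8} = v_{1} + v_{2} ; sig = [2:1,1]
  {7,8}:  v_{7} + v_{8} = v_{1} + v_{5} ; sig = [2:1,1]
  {4,8}:  v_{4} + v_{8} = v_{1} + 2·v_{5} ; sig = [2:1,2]
  {1,2,5}:  v_{1} + v_{2} + v_{5} = v_{8} ; sig = [3:1]

Signatures (|P|; sorted positive RHS coefficients), sorted:
{ [2:] ×3,  [2:1] ×3,  [2:1,1] ×3,  [2:1,2],  [3:1] }


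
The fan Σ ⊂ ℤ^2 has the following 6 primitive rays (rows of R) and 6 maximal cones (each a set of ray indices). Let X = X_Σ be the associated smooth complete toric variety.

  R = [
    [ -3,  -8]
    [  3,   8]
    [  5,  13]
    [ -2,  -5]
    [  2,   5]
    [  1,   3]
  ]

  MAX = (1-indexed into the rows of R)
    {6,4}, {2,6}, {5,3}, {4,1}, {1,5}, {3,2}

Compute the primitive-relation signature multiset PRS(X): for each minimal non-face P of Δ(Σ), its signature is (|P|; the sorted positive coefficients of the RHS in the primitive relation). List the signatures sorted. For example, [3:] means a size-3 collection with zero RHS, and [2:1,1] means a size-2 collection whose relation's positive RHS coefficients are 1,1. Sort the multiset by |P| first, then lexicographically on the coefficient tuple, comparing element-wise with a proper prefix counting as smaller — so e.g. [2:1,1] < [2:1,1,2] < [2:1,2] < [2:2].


Δ(Σ) — 6 vertices, 9 min non-faces:

  P={1,2}:  v_{1} + v_{2} = 0 — sig = [2:]
  P={4,5}:  v_{4} + v_{5} = 0 — sig = [2:]
  P={1,3}:  v_{1} + v_{3} = v_{5} — sig = [2:1]
  P={1,6}:  v_{1} + v_{6} = v_{4} — sig = [2:1]
  P={2,4}:  v_{2} + v_{4} = v_{6} — sig = [2:1]
  P={2,5}:  v_{2} + v_{5} = v_{3} — sig = [2:1]
  P={3,4}:  v_{3} + v_{4} = v_{2} — sig = [2:1]
  P={5,6}:  v_{5} + v_{6} = v_{2} — sig = [2:1]
  P={3,6}:  v_{3} + v_{6} = 2·v_{2} — sig = [2:2]

Sorted signature multiset PRS(X):
    |P|=2: 9 collections, coeffs (), (), (1), (1), (1), (1), (1), (1), (2)


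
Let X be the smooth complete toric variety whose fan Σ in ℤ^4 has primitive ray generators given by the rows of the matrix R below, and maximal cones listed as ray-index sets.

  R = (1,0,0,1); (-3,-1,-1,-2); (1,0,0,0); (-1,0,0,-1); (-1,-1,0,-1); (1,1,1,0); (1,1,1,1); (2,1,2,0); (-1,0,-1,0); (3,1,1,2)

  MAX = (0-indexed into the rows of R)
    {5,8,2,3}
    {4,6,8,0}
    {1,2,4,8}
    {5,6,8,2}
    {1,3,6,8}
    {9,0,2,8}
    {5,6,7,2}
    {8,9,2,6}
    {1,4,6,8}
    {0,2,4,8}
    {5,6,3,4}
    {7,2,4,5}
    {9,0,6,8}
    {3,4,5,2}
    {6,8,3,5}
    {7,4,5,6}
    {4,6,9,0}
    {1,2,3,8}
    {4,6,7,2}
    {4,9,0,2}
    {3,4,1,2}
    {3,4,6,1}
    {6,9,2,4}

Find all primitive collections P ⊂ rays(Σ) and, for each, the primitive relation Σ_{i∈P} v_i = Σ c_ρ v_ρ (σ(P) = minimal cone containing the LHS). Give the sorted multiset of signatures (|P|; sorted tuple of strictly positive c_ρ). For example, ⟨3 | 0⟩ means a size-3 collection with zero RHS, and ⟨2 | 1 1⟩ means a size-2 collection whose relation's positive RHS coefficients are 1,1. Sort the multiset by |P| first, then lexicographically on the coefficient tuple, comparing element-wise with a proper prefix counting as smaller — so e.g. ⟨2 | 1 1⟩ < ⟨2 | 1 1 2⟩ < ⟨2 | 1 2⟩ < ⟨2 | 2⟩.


20 collections generate NE(X_Σ); each relation:

  P={0,3}:  v_{0} + v_{3} = 0  →  sig = ⟨2 | 0⟩
  P={1,9}:  v_{1} + v_{9} = 0  →  sig = ⟨2 | 0⟩
  P={7,8}:  v_{7} + v_{8} = v_{5}  →  sig = ⟨2 | 1⟩
  P={0,1}:  v_{0} + v_{1} = v_{4} + v_{8}  →  sig = ⟨2 | 1 1⟩
  P={0,5}:  v_{0} + v_{5} = v_{2} + v_{6}  →  sig = ⟨2 | 1 1⟩
  P={3,9}:  v_{3} + v_{9} = v_{2} + v_{6}  →  sig = ⟨2 | 1 1⟩
  P={1,7}:  v_{1} + v_{7} = v_{3} + v_{4} + v_{5}  →  sig = ⟨2 | 1 1 1⟩
  P={3,7}:  v_{3} + v_{7} = v_{4} + 2·v_{5}  →  sig = ⟨2 | 1 2⟩
  P={0,7}:  v_{0} + v_{7} = 2·v_{2} + v_{4} + 2·v_{6}  →  sig = ⟨2 | 1 2 2⟩
  P={7,9}:  v_{7} + v_{9} = 3·v_{2} + v_{4} + 3·v_{6}  →  sig = ⟨2 | 1 3 3⟩
  P={1,5}:  v_{1} + v_{5} = 2·v_{3}  →  sig = ⟨2 | 2⟩
  P={5,9}:  v_{5} + v_{9} = 2·v_{2} + 2·v_{6}  →  sig = ⟨2 | 2 2⟩
  P={0,2,6}:  v_{0} + v_{2} + v_{6} = v_{9}  →  sig = ⟨3 | 1⟩
  P={1,2,6}:  v_{1} + v_{2} + v_{6} = v_{3}  →  sig = ⟨3 | 1⟩
  P={2,3,6}:  v_{2} + v_{3} + v_{6} = v_{5}  →  sig = ⟨3 | 1⟩
  P={3,4,8}:  v_{3} + v_{4} + v_{8} = v_{1}  →  sig = ⟨3 | 1⟩
  P={4,5,8}:  v_{4} + v_{5} + v_{8} = v_{3}  →  sig = ⟨3 | 1⟩
  P={4,8,9}:  v_{4} + v_{8} + v_{9} = v_{0}  →  sig = ⟨3 | 1⟩
  P={2,4,6,8}:  v_{2} + v_{4} + v_{6} + v_{8} = 0  →  sig = ⟨4 | 0⟩
  P={2,4,5,6}:  v_{2} + v_{4} + v_{5} + v_{6} = v_{7}  →  sig = ⟨4 | 1⟩

Signatures (|P|; sorted positive RHS coefficients), sorted:
[⟨2 | 0⟩, ⟨2 | 0⟩, ⟨2 | 1⟩, ⟨2 | 1 1⟩, ⟨2 | 1 1⟩, ⟨2 | 1 1⟩, ⟨2 | 1 1 1⟩, ⟨2 | 1 2⟩, ⟨2 | 1 2 2⟩, ⟨2 | 1 3 3⟩, ⟨2 | 2⟩, ⟨2 | 2 2⟩, ⟨3 | 1⟩, ⟨3 | 1⟩, ⟨3 | 1⟩, ⟨3 | 1⟩, ⟨3 | 1⟩, ⟨3 | 1⟩, ⟨4 | 0⟩, ⟨4 | 1⟩]


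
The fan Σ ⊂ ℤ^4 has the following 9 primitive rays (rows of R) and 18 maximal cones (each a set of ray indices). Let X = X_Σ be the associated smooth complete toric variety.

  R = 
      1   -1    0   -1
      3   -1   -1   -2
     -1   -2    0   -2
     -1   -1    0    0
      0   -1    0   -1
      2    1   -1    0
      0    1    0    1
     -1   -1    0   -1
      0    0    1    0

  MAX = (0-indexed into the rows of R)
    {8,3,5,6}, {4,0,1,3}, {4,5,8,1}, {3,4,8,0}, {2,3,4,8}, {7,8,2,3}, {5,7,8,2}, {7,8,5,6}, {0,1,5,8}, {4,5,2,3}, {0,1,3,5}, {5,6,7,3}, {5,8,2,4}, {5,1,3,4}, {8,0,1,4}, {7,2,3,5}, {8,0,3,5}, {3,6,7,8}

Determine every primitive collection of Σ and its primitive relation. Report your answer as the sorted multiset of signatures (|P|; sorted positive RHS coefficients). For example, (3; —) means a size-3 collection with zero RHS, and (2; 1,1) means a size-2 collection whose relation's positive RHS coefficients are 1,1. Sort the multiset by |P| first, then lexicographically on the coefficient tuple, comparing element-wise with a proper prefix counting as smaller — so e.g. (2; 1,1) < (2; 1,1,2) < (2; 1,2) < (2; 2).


Δ(Σ) — 9 vertices, 14 min non-faces:

  P = {4,6}:  v_{4} + v_{6} = 0 — sig = (2; —)
  P = {2,6}:  v_{2} + v_{6} = v_{7} — sig = (2; 1)
  P = {4,7}:  v_{4} + v_{7} = v_{2} — sig = (2; 1)
  P = {1,6}:  v_{1} + v_{6} = v_{0} + v_{5} — sig = (2; 1,1)
  P = {0,6}:  v_{0} + v_{6} = v_{3} + v_{5} + v_{8} — sig = (2; 1,1,1)
  P = {1,7}:  v_{1} + v_{7} = 3·v_{4} + v_{5} — sig = (2; 1,3)
  P = {1,2}:  v_{1} + v_{2} = 4·v_{4} + v_{5} — sig = (2; 1,4)
  P = {0,7}:  v_{0} + v_{7} = 2·v_{4} — sig = (2; 2)
  P = {0,2}:  v_{0} + v_{2} = 3·v_{4} — sig = (2; 3)
  P = {0,4,5}:  v_{0} + v_{4} + v_{5} = v_{1} — sig = (3; 1)
  P = {1,3,8}:  v_{1} + v_{3} + v_{8} = 2·v_{0} — sig = (3; 2)
  P = {3,4,5,8}:  v_{3} + v_{4} + v_{5} + v_{8} = v_{0} — sig = (4; 1)
  P = {3,5,7,8}:  v_{3} + v_{5} + v_{7} + v_{8} = v_{4} — sig = (4; 1)
  P = {2,3,5,8}:  v_{2} + v_{3} + v_{5} + v_{8} = 2·v_{4} — sig = (4; 2)

Hence PRS(X_Σ) =
{ (2; —),  (2; 1) ×2,  (2; 1,1),  (2; 1,1,1),  (2; 1,3),  (2; 1,4),  (2; 2),  (2; 3),  (3; 1),  (3; 2),  (4; 1) ×2,  (4; 2) }


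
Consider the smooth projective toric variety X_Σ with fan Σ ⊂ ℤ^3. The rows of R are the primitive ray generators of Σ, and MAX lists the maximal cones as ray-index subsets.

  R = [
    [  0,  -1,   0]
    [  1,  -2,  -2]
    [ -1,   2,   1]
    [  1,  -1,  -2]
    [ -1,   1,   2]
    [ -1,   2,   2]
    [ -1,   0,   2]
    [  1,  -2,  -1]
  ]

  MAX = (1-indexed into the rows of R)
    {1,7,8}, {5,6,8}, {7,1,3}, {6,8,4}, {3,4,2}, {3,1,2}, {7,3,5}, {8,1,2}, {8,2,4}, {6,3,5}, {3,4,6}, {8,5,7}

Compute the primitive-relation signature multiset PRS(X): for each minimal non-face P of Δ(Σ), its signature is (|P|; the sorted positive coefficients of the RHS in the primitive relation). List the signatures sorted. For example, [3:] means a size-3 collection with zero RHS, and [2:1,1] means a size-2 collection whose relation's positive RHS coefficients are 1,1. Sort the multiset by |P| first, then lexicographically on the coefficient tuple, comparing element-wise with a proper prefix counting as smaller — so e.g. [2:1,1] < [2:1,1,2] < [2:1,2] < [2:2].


|primitive collections| = 10. Relations:

  P = {2,6}:  v_{2} + v_{6} = 0  ⇒ sig = [2:]
  P = {3,8}:  v_{3} + v_{8} = 0  ⇒ sig = [2:]
  P = {4,5}:  v_{4} + v_{5} = 0  ⇒ sig = [2:]
  P = {1,4}:  v_{1} + v_{4} = v_{2}  ⇒ sig = [2:1]
  P = {1,5}:  v_{1} + v_{5} = v_{7}  ⇒ sig = [2:1]
  P = {1,6}:  v_{1} + v_{6} = v_{5}  ⇒ sig = [2:1]
  P = {2,5}:  v_{2} + v_{5} = v_{1}  ⇒ sig = [2:1]
  P = {4,7}:  v_{4} + v_{7} = v_{1}  ⇒ sig = [2:1]
  P = {2,7}:  v_{2} + v_{7} = 2·v_{1}  ⇒ sig = [2:2]
  P = {6,7}:  v_{6} + v_{7} = 2·v_{5}  ⇒ sig = [2:2]

Signatures (|P|; sorted positive RHS coefficients), sorted:
[[2:], [2:], [2:], [2:1], [2:1], [2:1], [2:1], [2:1], [2:2], [2:2]]


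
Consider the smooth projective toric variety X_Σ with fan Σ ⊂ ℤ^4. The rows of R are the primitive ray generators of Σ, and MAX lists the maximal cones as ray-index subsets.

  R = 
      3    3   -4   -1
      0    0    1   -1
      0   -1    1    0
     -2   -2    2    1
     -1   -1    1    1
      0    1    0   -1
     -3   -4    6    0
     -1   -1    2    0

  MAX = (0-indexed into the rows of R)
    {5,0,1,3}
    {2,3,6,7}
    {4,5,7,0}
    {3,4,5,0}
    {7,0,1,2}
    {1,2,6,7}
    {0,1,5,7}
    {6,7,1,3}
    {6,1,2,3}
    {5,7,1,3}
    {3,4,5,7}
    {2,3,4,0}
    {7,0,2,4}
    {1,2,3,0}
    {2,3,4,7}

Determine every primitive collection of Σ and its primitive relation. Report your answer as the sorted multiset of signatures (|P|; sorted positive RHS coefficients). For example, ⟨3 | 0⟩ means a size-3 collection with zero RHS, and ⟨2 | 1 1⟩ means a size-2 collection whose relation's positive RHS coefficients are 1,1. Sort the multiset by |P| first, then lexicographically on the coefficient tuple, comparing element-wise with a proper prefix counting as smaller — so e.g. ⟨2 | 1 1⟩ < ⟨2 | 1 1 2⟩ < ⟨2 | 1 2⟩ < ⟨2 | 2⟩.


Σ has 7 primitive collections:

  P={1,4}:  v_{1} + v_{4} = v_{7}  so sig = ⟨2 | 1⟩
  P={2,5}:  v_{2} + v_{5} = v_{1}  so sig = ⟨2 | 1⟩
  P={0,6}:  v_{0} + v_{6} = v_{1} + v_{2}  so sig = ⟨2 | 1 1⟩
  P={4,6}:  v_{4} + v_{6} = v_{2} + v_{3} + 2·v_{7}  so sig = ⟨2 | 1 1 2⟩
  P={5,6}:  v_{5} + v_{6} = 2·v_{1} + v_{3} + v_{7}  so sig = ⟨2 | 1 1 2⟩
  P={0,3,7}:  v_{0} + v_{3} + v_{7} = 0  so sig = ⟨3 | 0⟩
  P={1,2,3,7}:  v_{1} + v_{2} + v_{3} + v_{7} = v_{6}  so sig = ⟨4 | 1⟩

Sorted signature multiset PRS(X):
    ⟨2 | 1⟩
    ⟨2 | 1⟩
    ⟨2 | 1 1⟩
    ⟨2 | 1 1 2⟩
    ⟨2 | 1 1 2⟩
    ⟨3 | 0⟩
    ⟨4 | 1⟩


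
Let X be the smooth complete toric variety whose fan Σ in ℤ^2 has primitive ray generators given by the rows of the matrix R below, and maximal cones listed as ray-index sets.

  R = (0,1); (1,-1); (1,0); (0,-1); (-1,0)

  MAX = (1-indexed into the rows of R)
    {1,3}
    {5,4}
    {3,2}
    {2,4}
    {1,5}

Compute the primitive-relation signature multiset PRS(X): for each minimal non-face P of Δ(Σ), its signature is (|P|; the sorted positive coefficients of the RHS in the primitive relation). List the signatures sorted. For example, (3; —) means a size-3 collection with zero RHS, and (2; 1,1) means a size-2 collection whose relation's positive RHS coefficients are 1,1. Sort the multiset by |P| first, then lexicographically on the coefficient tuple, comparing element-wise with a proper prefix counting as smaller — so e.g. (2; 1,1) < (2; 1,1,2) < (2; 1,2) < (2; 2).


Σ has 5 primitive collections:

  P={1,4}:  v_{1} + v_{4} = 0 — sig = (2; —)
  P={3,5}:  v_{3} + v_{5} = 0 — sig = (2; —)
  P={1,2}:  v_{1} + v_{2} = v_{3} — sig = (2; 1)
  P={2,5}:  v_{2} + v_{5} = v_{4} — sig = (2; 1)
  P={3,4}:  v_{3} + v_{4} = v_{2} — sig = (2; 1)

so the primitive-relation signature multiset is
    (2; —)
    (2; —)
    (2; 1)
    (2; 1)
    (2; 1)


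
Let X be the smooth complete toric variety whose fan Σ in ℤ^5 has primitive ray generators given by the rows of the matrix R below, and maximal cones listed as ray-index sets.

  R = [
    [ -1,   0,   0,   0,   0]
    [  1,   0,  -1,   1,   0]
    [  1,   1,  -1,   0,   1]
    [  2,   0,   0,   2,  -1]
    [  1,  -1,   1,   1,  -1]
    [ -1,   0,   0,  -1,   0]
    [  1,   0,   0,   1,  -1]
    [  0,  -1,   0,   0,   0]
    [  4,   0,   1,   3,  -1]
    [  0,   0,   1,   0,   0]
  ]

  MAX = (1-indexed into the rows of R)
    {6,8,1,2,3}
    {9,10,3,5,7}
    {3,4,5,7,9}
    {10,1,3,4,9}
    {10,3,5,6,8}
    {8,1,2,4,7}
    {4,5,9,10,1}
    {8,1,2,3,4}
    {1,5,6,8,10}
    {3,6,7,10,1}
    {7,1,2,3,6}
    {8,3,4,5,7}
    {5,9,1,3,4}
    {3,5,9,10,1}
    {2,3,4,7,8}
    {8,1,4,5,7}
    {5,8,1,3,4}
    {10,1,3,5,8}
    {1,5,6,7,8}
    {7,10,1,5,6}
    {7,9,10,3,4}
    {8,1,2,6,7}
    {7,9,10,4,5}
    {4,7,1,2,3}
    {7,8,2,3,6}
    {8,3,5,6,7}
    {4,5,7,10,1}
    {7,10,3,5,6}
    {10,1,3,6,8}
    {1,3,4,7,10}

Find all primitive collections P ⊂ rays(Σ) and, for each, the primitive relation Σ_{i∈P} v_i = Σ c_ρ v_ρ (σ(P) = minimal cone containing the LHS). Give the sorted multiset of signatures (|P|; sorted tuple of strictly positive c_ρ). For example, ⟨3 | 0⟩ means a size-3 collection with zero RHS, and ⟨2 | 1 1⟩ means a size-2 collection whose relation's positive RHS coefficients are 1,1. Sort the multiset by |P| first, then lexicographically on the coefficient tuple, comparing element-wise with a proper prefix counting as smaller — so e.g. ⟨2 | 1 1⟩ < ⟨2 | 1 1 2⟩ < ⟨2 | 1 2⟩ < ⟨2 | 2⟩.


Primitive collections (13):

  {4,6}:  v_{4} + v_{6} = v_{7}  →  sig = ⟨2 | 1⟩
  {2,5}:  v_{2} + v_{5} = v_{4} + v_{8}  →  sig = ⟨2 | 1 1⟩
  {2,10}:  v_{2} + v_{10} = v_{1} + v_{3} + v_{5}  →  sig = ⟨2 | 1 1 1⟩
  {6,9}:  v_{6} + v_{9} = v_{3} + v_{5} + v_{7} + v_{10}  →  sig = ⟨2 | 1 1 1 1⟩
  {2,9}:  v_{2} + v_{9} = v_{1} + 2·v_{3} + v_{4} + 2·v_{5}  →  sig = ⟨2 | 1 1 2 2⟩
  {8,9}:  v_{8} + v_{9} = v_{1} + 2·v_{3} + 3·v_{5}  →  sig = ⟨2 | 1 2 3⟩
  {7,8,10}:  v_{7} + v_{8} + v_{10} = v_{5}  →  sig = ⟨3 | 1⟩
  {4,8,10}:  v_{4} + v_{8} + v_{10} = v_{1} + v_{3} + 2·v_{5}  →  sig = ⟨3 | 1 1 2⟩
  {1,7,9}:  v_{1} + v_{7} + v_{9} = 2·v_{4} + v_{10}  →  sig = ⟨3 | 1 2⟩
  {1,3,5,6}:  v_{1} + v_{3} + v_{5} + v_{6} = 0  →  sig = ⟨4 | 0⟩
  {1,3,5,7}:  v_{1} + v_{3} + v_{5} + v_{7} = v_{4}  →  sig = ⟨4 | 1⟩
  {1,3,7,8}:  v_{1} + v_{3} + v_{7} + v_{8} = v_{2}  →  sig = ⟨4 | 1⟩
  {3,4,5,10}:  v_{3} + v_{4} + v_{5} + v_{10} = v_{9}  →  sig = ⟨4 | 1⟩

Signatures (|P|; sorted positive RHS coefficients), sorted:
[⟨2 | 1⟩, ⟨2 | 1 1⟩, ⟨2 | 1 1 1⟩, ⟨2 | 1 1 1 1⟩, ⟨2 | 1 1 2 2⟩, ⟨2 | 1 2 3⟩, ⟨3 | 1⟩, ⟨3 | 1 1 2⟩, ⟨3 | 1 2⟩, ⟨4 | 0⟩, ⟨4 | 1⟩, ⟨4 | 1⟩, ⟨4 | 1⟩]
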